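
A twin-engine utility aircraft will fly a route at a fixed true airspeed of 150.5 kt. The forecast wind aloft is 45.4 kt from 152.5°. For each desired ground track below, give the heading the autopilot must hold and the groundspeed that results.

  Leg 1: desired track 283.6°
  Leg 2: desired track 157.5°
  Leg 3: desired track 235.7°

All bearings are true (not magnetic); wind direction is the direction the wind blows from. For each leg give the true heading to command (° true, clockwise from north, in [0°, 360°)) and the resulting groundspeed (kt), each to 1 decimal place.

Leg 1: heading=270.5°, groundspeed=176.4 kt
Leg 2: heading=156.0°, groundspeed=105.2 kt
Leg 3: heading=218.3°, groundspeed=138.2 kt

Leg 1: desired track 283.6°; wind correction -13.1° → command heading 270.5°, groundspeed 176.4 kt
Leg 2: desired track 157.5°; wind correction -1.5° → command heading 156.0°, groundspeed 105.2 kt
Leg 3: desired track 235.7°; wind correction -17.4° → command heading 218.3°, groundspeed 138.2 kt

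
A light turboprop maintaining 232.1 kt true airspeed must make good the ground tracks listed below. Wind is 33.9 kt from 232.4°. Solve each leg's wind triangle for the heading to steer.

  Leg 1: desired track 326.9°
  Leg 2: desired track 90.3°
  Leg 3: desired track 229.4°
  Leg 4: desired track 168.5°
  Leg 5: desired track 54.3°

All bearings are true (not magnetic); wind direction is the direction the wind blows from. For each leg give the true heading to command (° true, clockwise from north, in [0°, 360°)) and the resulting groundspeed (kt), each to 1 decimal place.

Leg 1: desired track 326.9°; wind correction -8.4° → command heading 318.5°, groundspeed 232.3 kt
Leg 2: desired track 90.3°; wind correction +5.1° → command heading 95.4°, groundspeed 257.9 kt
Leg 3: desired track 229.4°; wind correction +0.4° → command heading 229.8°, groundspeed 198.2 kt
Leg 4: desired track 168.5°; wind correction +7.5° → command heading 176.0°, groundspeed 215.2 kt
Leg 5: desired track 54.3°; wind correction +0.3° → command heading 54.6°, groundspeed 266.0 kt

Leg 1: heading=318.5°, groundspeed=232.3 kt
Leg 2: heading=95.4°, groundspeed=257.9 kt
Leg 3: heading=229.8°, groundspeed=198.2 kt
Leg 4: heading=176.0°, groundspeed=215.2 kt
Leg 5: heading=54.6°, groundspeed=266.0 kt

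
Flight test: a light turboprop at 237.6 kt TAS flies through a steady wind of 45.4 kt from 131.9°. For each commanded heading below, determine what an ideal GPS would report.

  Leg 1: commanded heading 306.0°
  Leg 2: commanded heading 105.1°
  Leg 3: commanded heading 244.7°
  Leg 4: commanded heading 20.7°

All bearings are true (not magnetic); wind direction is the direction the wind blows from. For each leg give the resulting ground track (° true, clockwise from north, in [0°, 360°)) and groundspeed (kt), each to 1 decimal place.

Leg 1: heading 306.0°; drift +0.9° → track 306.9°, groundspeed 282.8 kt
Leg 2: heading 105.1°; drift -5.9° → track 99.2°, groundspeed 198.1 kt
Leg 3: heading 244.7°; drift +9.3° → track 254.0°, groundspeed 258.6 kt
Leg 4: heading 20.7°; drift -9.5° → track 11.2°, groundspeed 257.5 kt

Leg 1: track=306.9°, groundspeed=282.8 kt
Leg 2: track=99.2°, groundspeed=198.1 kt
Leg 3: track=254.0°, groundspeed=258.6 kt
Leg 4: track=11.2°, groundspeed=257.5 kt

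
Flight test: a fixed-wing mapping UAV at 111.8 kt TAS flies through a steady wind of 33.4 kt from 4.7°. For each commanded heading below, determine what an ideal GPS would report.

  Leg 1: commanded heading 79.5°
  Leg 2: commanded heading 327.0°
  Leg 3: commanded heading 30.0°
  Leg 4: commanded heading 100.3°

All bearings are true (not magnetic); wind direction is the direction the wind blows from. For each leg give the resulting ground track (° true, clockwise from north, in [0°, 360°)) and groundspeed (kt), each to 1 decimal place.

Leg 1: track=96.9°, groundspeed=108.0 kt
Leg 2: track=313.5°, groundspeed=87.8 kt
Leg 3: track=39.9°, groundspeed=82.8 kt
Leg 4: track=116.4°, groundspeed=119.8 kt

Leg 1: heading 79.5°; drift +17.4° → track 96.9°, groundspeed 108.0 kt
Leg 2: heading 327.0°; drift -13.5° → track 313.5°, groundspeed 87.8 kt
Leg 3: heading 30.0°; drift +9.9° → track 39.9°, groundspeed 82.8 kt
Leg 4: heading 100.3°; drift +16.1° → track 116.4°, groundspeed 119.8 kt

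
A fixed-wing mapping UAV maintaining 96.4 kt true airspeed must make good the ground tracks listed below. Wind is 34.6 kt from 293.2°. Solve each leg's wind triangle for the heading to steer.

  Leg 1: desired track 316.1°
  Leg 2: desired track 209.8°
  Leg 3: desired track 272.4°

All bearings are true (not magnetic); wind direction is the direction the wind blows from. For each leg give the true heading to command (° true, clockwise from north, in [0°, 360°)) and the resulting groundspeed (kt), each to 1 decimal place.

Leg 1: desired track 316.1°; wind correction -8.0° → command heading 308.1°, groundspeed 63.6 kt
Leg 2: desired track 209.8°; wind correction +20.9° → command heading 230.7°, groundspeed 86.1 kt
Leg 3: desired track 272.4°; wind correction +7.3° → command heading 279.7°, groundspeed 63.3 kt

Leg 1: heading=308.1°, groundspeed=63.6 kt
Leg 2: heading=230.7°, groundspeed=86.1 kt
Leg 3: heading=279.7°, groundspeed=63.3 kt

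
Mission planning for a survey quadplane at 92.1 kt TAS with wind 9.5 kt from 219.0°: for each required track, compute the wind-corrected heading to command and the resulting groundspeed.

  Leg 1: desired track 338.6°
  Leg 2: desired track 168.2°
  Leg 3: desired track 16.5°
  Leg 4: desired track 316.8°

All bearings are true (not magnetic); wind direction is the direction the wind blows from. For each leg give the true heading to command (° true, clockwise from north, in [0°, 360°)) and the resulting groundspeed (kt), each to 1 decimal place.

Leg 1: heading=333.5°, groundspeed=96.4 kt
Leg 2: heading=172.8°, groundspeed=85.8 kt
Leg 3: heading=14.2°, groundspeed=100.8 kt
Leg 4: heading=310.9°, groundspeed=92.9 kt

Leg 1: desired track 338.6°; wind correction -5.1° → command heading 333.5°, groundspeed 96.4 kt
Leg 2: desired track 168.2°; wind correction +4.6° → command heading 172.8°, groundspeed 85.8 kt
Leg 3: desired track 16.5°; wind correction -2.3° → command heading 14.2°, groundspeed 100.8 kt
Leg 4: desired track 316.8°; wind correction -5.9° → command heading 310.9°, groundspeed 92.9 kt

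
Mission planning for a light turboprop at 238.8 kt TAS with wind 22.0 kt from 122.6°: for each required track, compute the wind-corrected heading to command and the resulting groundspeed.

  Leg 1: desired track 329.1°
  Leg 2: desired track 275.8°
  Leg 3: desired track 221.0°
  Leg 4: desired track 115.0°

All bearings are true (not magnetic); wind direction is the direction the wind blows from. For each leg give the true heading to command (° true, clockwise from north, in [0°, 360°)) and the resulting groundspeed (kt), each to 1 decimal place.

Leg 1: desired track 329.1°; wind correction +2.4° → command heading 331.5°, groundspeed 258.3 kt
Leg 2: desired track 275.8°; wind correction -2.4° → command heading 273.4°, groundspeed 258.2 kt
Leg 3: desired track 221.0°; wind correction -5.2° → command heading 215.8°, groundspeed 241.0 kt
Leg 4: desired track 115.0°; wind correction +0.7° → command heading 115.7°, groundspeed 217.0 kt

Leg 1: heading=331.5°, groundspeed=258.3 kt
Leg 2: heading=273.4°, groundspeed=258.2 kt
Leg 3: heading=215.8°, groundspeed=241.0 kt
Leg 4: heading=115.7°, groundspeed=217.0 kt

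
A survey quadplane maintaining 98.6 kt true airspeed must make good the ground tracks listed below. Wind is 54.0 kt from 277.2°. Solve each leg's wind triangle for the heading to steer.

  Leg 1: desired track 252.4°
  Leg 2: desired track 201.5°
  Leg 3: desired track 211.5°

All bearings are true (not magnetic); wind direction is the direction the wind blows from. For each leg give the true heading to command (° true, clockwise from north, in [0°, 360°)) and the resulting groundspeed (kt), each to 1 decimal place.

Leg 1: heading=265.7°, groundspeed=46.9 kt
Leg 2: heading=233.6°, groundspeed=70.2 kt
Leg 3: heading=241.4°, groundspeed=63.2 kt

Leg 1: desired track 252.4°; wind correction +13.3° → command heading 265.7°, groundspeed 46.9 kt
Leg 2: desired track 201.5°; wind correction +32.1° → command heading 233.6°, groundspeed 70.2 kt
Leg 3: desired track 211.5°; wind correction +29.9° → command heading 241.4°, groundspeed 63.2 kt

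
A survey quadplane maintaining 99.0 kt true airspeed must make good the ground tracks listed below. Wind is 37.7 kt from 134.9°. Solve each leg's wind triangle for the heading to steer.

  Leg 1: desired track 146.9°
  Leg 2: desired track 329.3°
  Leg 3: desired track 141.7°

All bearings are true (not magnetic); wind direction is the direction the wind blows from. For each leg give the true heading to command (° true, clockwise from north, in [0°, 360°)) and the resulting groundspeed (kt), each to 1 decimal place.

Leg 1: heading=142.4°, groundspeed=61.8 kt
Leg 2: heading=334.7°, groundspeed=135.1 kt
Leg 3: heading=139.1°, groundspeed=61.5 kt

Leg 1: desired track 146.9°; wind correction -4.5° → command heading 142.4°, groundspeed 61.8 kt
Leg 2: desired track 329.3°; wind correction +5.4° → command heading 334.7°, groundspeed 135.1 kt
Leg 3: desired track 141.7°; wind correction -2.6° → command heading 139.1°, groundspeed 61.5 kt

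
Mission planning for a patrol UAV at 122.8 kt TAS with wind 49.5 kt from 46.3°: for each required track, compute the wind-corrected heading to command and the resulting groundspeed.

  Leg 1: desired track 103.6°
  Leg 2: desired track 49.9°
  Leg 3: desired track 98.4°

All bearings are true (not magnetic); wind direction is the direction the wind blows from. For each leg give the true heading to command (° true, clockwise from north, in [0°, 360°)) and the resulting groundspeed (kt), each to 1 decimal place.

Leg 1: desired track 103.6°; wind correction -19.8° → command heading 83.8°, groundspeed 88.8 kt
Leg 2: desired track 49.9°; wind correction -1.5° → command heading 48.4°, groundspeed 73.4 kt
Leg 3: desired track 98.4°; wind correction -18.5° → command heading 79.9°, groundspeed 86.0 kt

Leg 1: heading=83.8°, groundspeed=88.8 kt
Leg 2: heading=48.4°, groundspeed=73.4 kt
Leg 3: heading=79.9°, groundspeed=86.0 kt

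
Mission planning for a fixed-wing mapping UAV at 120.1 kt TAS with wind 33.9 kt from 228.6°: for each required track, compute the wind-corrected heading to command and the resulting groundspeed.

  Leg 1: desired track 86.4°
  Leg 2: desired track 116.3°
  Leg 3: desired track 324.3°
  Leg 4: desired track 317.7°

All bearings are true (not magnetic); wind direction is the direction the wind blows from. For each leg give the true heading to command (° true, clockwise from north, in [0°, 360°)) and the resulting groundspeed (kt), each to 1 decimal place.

Leg 1: heading=96.4°, groundspeed=145.1 kt
Leg 2: heading=131.4°, groundspeed=128.8 kt
Leg 3: heading=308.0°, groundspeed=118.6 kt
Leg 4: heading=301.3°, groundspeed=114.7 kt

Leg 1: desired track 86.4°; wind correction +10.0° → command heading 96.4°, groundspeed 145.1 kt
Leg 2: desired track 116.3°; wind correction +15.1° → command heading 131.4°, groundspeed 128.8 kt
Leg 3: desired track 324.3°; wind correction -16.3° → command heading 308.0°, groundspeed 118.6 kt
Leg 4: desired track 317.7°; wind correction -16.4° → command heading 301.3°, groundspeed 114.7 kt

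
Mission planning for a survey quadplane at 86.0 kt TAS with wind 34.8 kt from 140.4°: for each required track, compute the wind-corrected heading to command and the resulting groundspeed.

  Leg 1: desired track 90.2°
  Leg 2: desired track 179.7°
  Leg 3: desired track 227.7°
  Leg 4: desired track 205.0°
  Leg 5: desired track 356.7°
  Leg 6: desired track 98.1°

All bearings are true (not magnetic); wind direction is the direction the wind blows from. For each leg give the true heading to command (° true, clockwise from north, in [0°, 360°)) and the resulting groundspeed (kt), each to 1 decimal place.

Leg 1: desired track 90.2°; wind correction +18.1° → command heading 108.3°, groundspeed 59.5 kt
Leg 2: desired track 179.7°; wind correction -14.9° → command heading 164.8°, groundspeed 56.2 kt
Leg 3: desired track 227.7°; wind correction -23.8° → command heading 203.9°, groundspeed 77.0 kt
Leg 4: desired track 205.0°; wind correction -21.4° → command heading 183.6°, groundspeed 65.1 kt
Leg 5: desired track 356.7°; wind correction +13.9° → command heading 10.6°, groundspeed 111.5 kt
Leg 6: desired track 98.1°; wind correction +15.8° → command heading 113.9°, groundspeed 57.0 kt

Leg 1: heading=108.3°, groundspeed=59.5 kt
Leg 2: heading=164.8°, groundspeed=56.2 kt
Leg 3: heading=203.9°, groundspeed=77.0 kt
Leg 4: heading=183.6°, groundspeed=65.1 kt
Leg 5: heading=10.6°, groundspeed=111.5 kt
Leg 6: heading=113.9°, groundspeed=57.0 kt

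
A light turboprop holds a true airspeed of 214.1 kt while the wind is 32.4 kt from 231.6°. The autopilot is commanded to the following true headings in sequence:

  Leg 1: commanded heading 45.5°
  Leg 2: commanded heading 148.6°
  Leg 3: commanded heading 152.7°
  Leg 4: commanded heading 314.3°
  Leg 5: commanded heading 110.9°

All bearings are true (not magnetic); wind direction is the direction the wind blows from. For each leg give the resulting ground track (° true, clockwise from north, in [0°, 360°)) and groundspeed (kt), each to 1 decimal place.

Leg 1: heading 45.5°; drift +0.8° → track 46.3°, groundspeed 246.3 kt
Leg 2: heading 148.6°; drift -8.7° → track 139.9°, groundspeed 212.6 kt
Leg 3: heading 152.7°; drift -8.7° → track 144.0°, groundspeed 210.3 kt
Leg 4: heading 314.3°; drift +8.7° → track 323.0°, groundspeed 212.4 kt
Leg 5: heading 110.9°; drift -6.9° → track 104.0°, groundspeed 232.3 kt

Leg 1: track=46.3°, groundspeed=246.3 kt
Leg 2: track=139.9°, groundspeed=212.6 kt
Leg 3: track=144.0°, groundspeed=210.3 kt
Leg 4: track=323.0°, groundspeed=212.4 kt
Leg 5: track=104.0°, groundspeed=232.3 kt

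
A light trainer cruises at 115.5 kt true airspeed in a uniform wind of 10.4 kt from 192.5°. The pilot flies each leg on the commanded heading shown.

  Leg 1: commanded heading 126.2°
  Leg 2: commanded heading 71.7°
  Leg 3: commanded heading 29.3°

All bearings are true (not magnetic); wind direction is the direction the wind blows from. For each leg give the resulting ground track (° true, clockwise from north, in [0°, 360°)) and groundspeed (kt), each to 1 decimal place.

Leg 1: heading 126.2°; drift -4.9° → track 121.3°, groundspeed 111.7 kt
Leg 2: heading 71.7°; drift -4.2° → track 67.5°, groundspeed 121.2 kt
Leg 3: heading 29.3°; drift -1.4° → track 27.9°, groundspeed 125.5 kt

Leg 1: track=121.3°, groundspeed=111.7 kt
Leg 2: track=67.5°, groundspeed=121.2 kt
Leg 3: track=27.9°, groundspeed=125.5 kt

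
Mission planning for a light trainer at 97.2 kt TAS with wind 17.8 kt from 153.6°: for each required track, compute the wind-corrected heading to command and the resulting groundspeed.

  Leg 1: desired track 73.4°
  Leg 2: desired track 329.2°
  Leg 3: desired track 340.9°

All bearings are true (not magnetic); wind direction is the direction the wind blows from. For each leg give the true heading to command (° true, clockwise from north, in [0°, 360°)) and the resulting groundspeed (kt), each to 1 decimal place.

Leg 1: heading=83.8°, groundspeed=92.6 kt
Leg 2: heading=328.4°, groundspeed=114.9 kt
Leg 3: heading=342.2°, groundspeed=114.8 kt

Leg 1: desired track 73.4°; wind correction +10.4° → command heading 83.8°, groundspeed 92.6 kt
Leg 2: desired track 329.2°; wind correction -0.8° → command heading 328.4°, groundspeed 114.9 kt
Leg 3: desired track 340.9°; wind correction +1.3° → command heading 342.2°, groundspeed 114.8 kt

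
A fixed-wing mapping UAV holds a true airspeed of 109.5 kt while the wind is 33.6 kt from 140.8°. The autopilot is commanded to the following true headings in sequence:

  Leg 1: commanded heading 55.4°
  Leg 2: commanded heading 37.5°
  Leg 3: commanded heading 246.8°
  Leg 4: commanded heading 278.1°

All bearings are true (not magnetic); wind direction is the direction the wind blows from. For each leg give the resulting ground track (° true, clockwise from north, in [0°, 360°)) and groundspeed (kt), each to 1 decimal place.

Leg 1: heading 55.4°; drift -17.4° → track 38.0°, groundspeed 111.9 kt
Leg 2: heading 37.5°; drift -15.6° → track 21.9°, groundspeed 121.7 kt
Leg 3: heading 246.8°; drift +15.2° → track 262.0°, groundspeed 123.1 kt
Leg 4: heading 278.1°; drift +9.6° → track 287.7°, groundspeed 136.1 kt

Leg 1: track=38.0°, groundspeed=111.9 kt
Leg 2: track=21.9°, groundspeed=121.7 kt
Leg 3: track=262.0°, groundspeed=123.1 kt
Leg 4: track=287.7°, groundspeed=136.1 kt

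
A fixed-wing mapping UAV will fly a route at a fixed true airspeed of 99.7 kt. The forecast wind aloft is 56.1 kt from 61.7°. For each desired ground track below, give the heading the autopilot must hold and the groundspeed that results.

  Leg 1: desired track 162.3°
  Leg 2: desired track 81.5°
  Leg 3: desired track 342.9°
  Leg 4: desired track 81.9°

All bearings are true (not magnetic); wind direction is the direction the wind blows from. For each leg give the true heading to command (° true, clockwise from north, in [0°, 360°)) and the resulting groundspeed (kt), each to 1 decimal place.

Leg 1: heading=128.7°, groundspeed=93.4 kt
Leg 2: heading=70.5°, groundspeed=45.1 kt
Leg 3: heading=16.4°, groundspeed=72.2 kt
Leg 4: heading=70.7°, groundspeed=45.2 kt

Leg 1: desired track 162.3°; wind correction -33.6° → command heading 128.7°, groundspeed 93.4 kt
Leg 2: desired track 81.5°; wind correction -11.0° → command heading 70.5°, groundspeed 45.1 kt
Leg 3: desired track 342.9°; wind correction +33.5° → command heading 16.4°, groundspeed 72.2 kt
Leg 4: desired track 81.9°; wind correction -11.2° → command heading 70.7°, groundspeed 45.2 kt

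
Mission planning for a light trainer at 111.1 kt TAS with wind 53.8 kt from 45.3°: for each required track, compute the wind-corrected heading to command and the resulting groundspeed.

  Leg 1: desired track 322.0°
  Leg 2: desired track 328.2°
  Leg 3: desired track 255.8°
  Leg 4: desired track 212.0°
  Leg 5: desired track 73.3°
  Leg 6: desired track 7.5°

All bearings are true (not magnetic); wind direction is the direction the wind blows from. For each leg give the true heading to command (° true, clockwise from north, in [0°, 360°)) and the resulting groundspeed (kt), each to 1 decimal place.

Leg 1: desired track 322.0°; wind correction +28.7° → command heading 350.7°, groundspeed 91.1 kt
Leg 2: desired track 328.2°; wind correction +28.2° → command heading 356.4°, groundspeed 85.9 kt
Leg 3: desired track 255.8°; wind correction +14.2° → command heading 270.0°, groundspeed 154.0 kt
Leg 4: desired track 212.0°; wind correction -6.4° → command heading 205.6°, groundspeed 162.8 kt
Leg 5: desired track 73.3°; wind correction -13.1° → command heading 60.2°, groundspeed 60.7 kt
Leg 6: desired track 7.5°; wind correction +17.3° → command heading 24.8°, groundspeed 63.6 kt

Leg 1: heading=350.7°, groundspeed=91.1 kt
Leg 2: heading=356.4°, groundspeed=85.9 kt
Leg 3: heading=270.0°, groundspeed=154.0 kt
Leg 4: heading=205.6°, groundspeed=162.8 kt
Leg 5: heading=60.2°, groundspeed=60.7 kt
Leg 6: heading=24.8°, groundspeed=63.6 kt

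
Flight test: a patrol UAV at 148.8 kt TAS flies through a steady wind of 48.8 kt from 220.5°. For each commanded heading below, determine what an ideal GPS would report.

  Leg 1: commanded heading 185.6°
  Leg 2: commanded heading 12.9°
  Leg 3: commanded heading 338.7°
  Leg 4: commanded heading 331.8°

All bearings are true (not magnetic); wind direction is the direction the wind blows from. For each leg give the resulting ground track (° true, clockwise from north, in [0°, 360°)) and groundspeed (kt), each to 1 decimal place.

Leg 1: heading 185.6°; drift -14.4° → track 171.2°, groundspeed 112.3 kt
Leg 2: heading 12.9°; drift +6.7° → track 19.6°, groundspeed 193.4 kt
Leg 3: heading 338.7°; drift +14.0° → track 352.7°, groundspeed 177.2 kt
Leg 4: heading 331.8°; drift +15.3° → track 347.1°, groundspeed 172.6 kt

Leg 1: track=171.2°, groundspeed=112.3 kt
Leg 2: track=19.6°, groundspeed=193.4 kt
Leg 3: track=352.7°, groundspeed=177.2 kt
Leg 4: track=347.1°, groundspeed=172.6 kt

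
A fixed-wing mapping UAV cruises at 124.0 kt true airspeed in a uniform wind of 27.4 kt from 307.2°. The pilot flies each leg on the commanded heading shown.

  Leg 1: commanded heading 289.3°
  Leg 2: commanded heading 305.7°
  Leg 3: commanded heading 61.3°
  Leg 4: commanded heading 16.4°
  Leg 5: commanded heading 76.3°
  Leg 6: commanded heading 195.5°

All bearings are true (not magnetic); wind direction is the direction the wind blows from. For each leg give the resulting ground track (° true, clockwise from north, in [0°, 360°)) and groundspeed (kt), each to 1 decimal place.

Leg 1: track=284.4°, groundspeed=98.3 kt
Leg 2: track=305.3°, groundspeed=96.6 kt
Leg 3: track=71.8°, groundspeed=137.5 kt
Leg 4: track=29.0°, groundspeed=117.1 kt
Leg 5: track=84.9°, groundspeed=142.9 kt
Leg 6: track=184.8°, groundspeed=136.5 kt

Leg 1: heading 289.3°; drift -4.9° → track 284.4°, groundspeed 98.3 kt
Leg 2: heading 305.7°; drift -0.4° → track 305.3°, groundspeed 96.6 kt
Leg 3: heading 61.3°; drift +10.5° → track 71.8°, groundspeed 137.5 kt
Leg 4: heading 16.4°; drift +12.6° → track 29.0°, groundspeed 117.1 kt
Leg 5: heading 76.3°; drift +8.6° → track 84.9°, groundspeed 142.9 kt
Leg 6: heading 195.5°; drift -10.7° → track 184.8°, groundspeed 136.5 kt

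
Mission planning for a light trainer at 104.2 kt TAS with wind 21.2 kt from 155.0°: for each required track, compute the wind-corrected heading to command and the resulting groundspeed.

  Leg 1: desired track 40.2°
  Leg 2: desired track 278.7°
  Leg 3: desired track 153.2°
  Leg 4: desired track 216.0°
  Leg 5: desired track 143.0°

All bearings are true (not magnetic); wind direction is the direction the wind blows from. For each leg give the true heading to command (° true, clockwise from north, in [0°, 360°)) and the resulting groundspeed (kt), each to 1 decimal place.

Leg 1: heading=50.8°, groundspeed=111.3 kt
Leg 2: heading=269.0°, groundspeed=114.5 kt
Leg 3: heading=153.6°, groundspeed=83.0 kt
Leg 4: heading=205.7°, groundspeed=92.3 kt
Leg 5: heading=145.4°, groundspeed=83.4 kt

Leg 1: desired track 40.2°; wind correction +10.6° → command heading 50.8°, groundspeed 111.3 kt
Leg 2: desired track 278.7°; wind correction -9.7° → command heading 269.0°, groundspeed 114.5 kt
Leg 3: desired track 153.2°; wind correction +0.4° → command heading 153.6°, groundspeed 83.0 kt
Leg 4: desired track 216.0°; wind correction -10.3° → command heading 205.7°, groundspeed 92.3 kt
Leg 5: desired track 143.0°; wind correction +2.4° → command heading 145.4°, groundspeed 83.4 kt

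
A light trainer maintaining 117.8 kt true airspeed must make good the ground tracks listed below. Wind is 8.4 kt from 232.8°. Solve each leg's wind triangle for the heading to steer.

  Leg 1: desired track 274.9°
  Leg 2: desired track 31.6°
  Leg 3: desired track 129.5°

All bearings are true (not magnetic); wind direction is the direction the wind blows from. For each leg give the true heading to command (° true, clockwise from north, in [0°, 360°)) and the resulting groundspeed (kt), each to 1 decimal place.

Leg 1: desired track 274.9°; wind correction -2.7° → command heading 272.2°, groundspeed 111.4 kt
Leg 2: desired track 31.6°; wind correction -1.5° → command heading 30.1°, groundspeed 125.6 kt
Leg 3: desired track 129.5°; wind correction +4.0° → command heading 133.5°, groundspeed 119.4 kt

Leg 1: heading=272.2°, groundspeed=111.4 kt
Leg 2: heading=30.1°, groundspeed=125.6 kt
Leg 3: heading=133.5°, groundspeed=119.4 kt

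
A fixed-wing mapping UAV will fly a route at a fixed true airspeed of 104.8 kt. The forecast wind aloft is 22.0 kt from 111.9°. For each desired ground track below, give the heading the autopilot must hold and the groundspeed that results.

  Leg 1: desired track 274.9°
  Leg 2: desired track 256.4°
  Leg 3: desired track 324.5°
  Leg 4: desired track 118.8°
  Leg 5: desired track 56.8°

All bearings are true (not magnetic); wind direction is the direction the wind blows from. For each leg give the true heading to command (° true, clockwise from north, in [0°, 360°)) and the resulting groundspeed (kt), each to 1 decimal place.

Leg 1: heading=271.4°, groundspeed=125.6 kt
Leg 2: heading=249.4°, groundspeed=121.9 kt
Leg 3: heading=331.0°, groundspeed=122.7 kt
Leg 4: heading=117.4°, groundspeed=82.9 kt
Leg 5: heading=66.7°, groundspeed=90.6 kt

Leg 1: desired track 274.9°; wind correction -3.5° → command heading 271.4°, groundspeed 125.6 kt
Leg 2: desired track 256.4°; wind correction -7.0° → command heading 249.4°, groundspeed 121.9 kt
Leg 3: desired track 324.5°; wind correction +6.5° → command heading 331.0°, groundspeed 122.7 kt
Leg 4: desired track 118.8°; wind correction -1.4° → command heading 117.4°, groundspeed 82.9 kt
Leg 5: desired track 56.8°; wind correction +9.9° → command heading 66.7°, groundspeed 90.6 kt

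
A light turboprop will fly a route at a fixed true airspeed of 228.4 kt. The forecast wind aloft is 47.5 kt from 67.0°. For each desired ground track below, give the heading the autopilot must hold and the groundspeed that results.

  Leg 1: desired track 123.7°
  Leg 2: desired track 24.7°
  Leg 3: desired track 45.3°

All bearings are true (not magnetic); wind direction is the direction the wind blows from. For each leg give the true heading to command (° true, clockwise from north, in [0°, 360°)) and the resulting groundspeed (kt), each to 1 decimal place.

Leg 1: desired track 123.7°; wind correction -10.0° → command heading 113.7°, groundspeed 198.8 kt
Leg 2: desired track 24.7°; wind correction +8.0° → command heading 32.7°, groundspeed 191.0 kt
Leg 3: desired track 45.3°; wind correction +4.4° → command heading 49.7°, groundspeed 183.6 kt

Leg 1: heading=113.7°, groundspeed=198.8 kt
Leg 2: heading=32.7°, groundspeed=191.0 kt
Leg 3: heading=49.7°, groundspeed=183.6 kt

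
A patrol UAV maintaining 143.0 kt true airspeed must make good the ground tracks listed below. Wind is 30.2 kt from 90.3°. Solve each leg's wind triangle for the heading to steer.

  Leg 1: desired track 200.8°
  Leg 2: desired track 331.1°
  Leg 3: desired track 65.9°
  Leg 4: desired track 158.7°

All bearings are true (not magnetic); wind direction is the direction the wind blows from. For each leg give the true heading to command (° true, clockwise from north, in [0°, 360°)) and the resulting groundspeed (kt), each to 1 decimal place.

Leg 1: desired track 200.8°; wind correction -11.4° → command heading 189.4°, groundspeed 150.8 kt
Leg 2: desired track 331.1°; wind correction +10.6° → command heading 341.7°, groundspeed 155.3 kt
Leg 3: desired track 65.9°; wind correction +5.0° → command heading 70.9°, groundspeed 115.0 kt
Leg 4: desired track 158.7°; wind correction -11.3° → command heading 147.4°, groundspeed 129.1 kt

Leg 1: heading=189.4°, groundspeed=150.8 kt
Leg 2: heading=341.7°, groundspeed=155.3 kt
Leg 3: heading=70.9°, groundspeed=115.0 kt
Leg 4: heading=147.4°, groundspeed=129.1 kt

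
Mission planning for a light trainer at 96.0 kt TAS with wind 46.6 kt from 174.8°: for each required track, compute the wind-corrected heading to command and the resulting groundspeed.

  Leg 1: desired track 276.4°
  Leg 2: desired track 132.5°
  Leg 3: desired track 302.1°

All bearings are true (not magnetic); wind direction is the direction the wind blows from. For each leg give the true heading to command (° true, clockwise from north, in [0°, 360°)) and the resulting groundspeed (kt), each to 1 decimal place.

Leg 1: heading=248.0°, groundspeed=93.8 kt
Leg 2: heading=151.6°, groundspeed=56.3 kt
Leg 3: heading=279.4°, groundspeed=116.8 kt

Leg 1: desired track 276.4°; wind correction -28.4° → command heading 248.0°, groundspeed 93.8 kt
Leg 2: desired track 132.5°; wind correction +19.1° → command heading 151.6°, groundspeed 56.3 kt
Leg 3: desired track 302.1°; wind correction -22.7° → command heading 279.4°, groundspeed 116.8 kt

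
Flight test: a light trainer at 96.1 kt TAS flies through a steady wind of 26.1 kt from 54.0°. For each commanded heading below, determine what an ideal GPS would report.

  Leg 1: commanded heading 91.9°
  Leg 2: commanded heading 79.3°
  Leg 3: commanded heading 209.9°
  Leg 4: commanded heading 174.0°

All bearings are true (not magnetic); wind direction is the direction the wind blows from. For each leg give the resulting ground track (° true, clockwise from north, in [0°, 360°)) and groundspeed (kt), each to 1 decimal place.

Leg 1: track=103.9°, groundspeed=77.2 kt
Leg 2: track=88.0°, groundspeed=73.4 kt
Leg 3: track=215.0°, groundspeed=120.4 kt
Leg 4: track=185.7°, groundspeed=111.5 kt

Leg 1: heading 91.9°; drift +12.0° → track 103.9°, groundspeed 77.2 kt
Leg 2: heading 79.3°; drift +8.7° → track 88.0°, groundspeed 73.4 kt
Leg 3: heading 209.9°; drift +5.1° → track 215.0°, groundspeed 120.4 kt
Leg 4: heading 174.0°; drift +11.7° → track 185.7°, groundspeed 111.5 kt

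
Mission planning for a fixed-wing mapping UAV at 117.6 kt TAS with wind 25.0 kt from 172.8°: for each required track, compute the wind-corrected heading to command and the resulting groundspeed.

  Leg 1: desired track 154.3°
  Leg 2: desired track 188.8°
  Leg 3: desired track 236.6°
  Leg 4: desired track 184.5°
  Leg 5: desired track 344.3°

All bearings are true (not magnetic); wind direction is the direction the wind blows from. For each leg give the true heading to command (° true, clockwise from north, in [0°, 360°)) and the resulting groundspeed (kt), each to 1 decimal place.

Leg 1: heading=158.2°, groundspeed=93.6 kt
Leg 2: heading=185.4°, groundspeed=93.4 kt
Leg 3: heading=225.6°, groundspeed=104.4 kt
Leg 4: heading=182.0°, groundspeed=93.0 kt
Leg 5: heading=342.5°, groundspeed=142.3 kt

Leg 1: desired track 154.3°; wind correction +3.9° → command heading 158.2°, groundspeed 93.6 kt
Leg 2: desired track 188.8°; wind correction -3.4° → command heading 185.4°, groundspeed 93.4 kt
Leg 3: desired track 236.6°; wind correction -11.0° → command heading 225.6°, groundspeed 104.4 kt
Leg 4: desired track 184.5°; wind correction -2.5° → command heading 182.0°, groundspeed 93.0 kt
Leg 5: desired track 344.3°; wind correction -1.8° → command heading 342.5°, groundspeed 142.3 kt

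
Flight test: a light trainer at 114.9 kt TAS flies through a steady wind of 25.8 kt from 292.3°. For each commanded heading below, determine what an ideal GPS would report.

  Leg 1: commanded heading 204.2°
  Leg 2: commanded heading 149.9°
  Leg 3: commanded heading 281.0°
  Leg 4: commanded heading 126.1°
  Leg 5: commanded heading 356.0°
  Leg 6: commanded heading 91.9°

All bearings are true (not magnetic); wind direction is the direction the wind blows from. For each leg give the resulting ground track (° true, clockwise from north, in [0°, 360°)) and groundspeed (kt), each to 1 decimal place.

Leg 1: track=191.5°, groundspeed=116.9 kt
Leg 2: track=143.3°, groundspeed=136.3 kt
Leg 3: track=277.8°, groundspeed=89.7 kt
Leg 4: track=123.6°, groundspeed=140.1 kt
Leg 5: track=8.6°, groundspeed=106.0 kt
Leg 6: track=95.6°, groundspeed=139.4 kt

Leg 1: heading 204.2°; drift -12.7° → track 191.5°, groundspeed 116.9 kt
Leg 2: heading 149.9°; drift -6.6° → track 143.3°, groundspeed 136.3 kt
Leg 3: heading 281.0°; drift -3.2° → track 277.8°, groundspeed 89.7 kt
Leg 4: heading 126.1°; drift -2.5° → track 123.6°, groundspeed 140.1 kt
Leg 5: heading 356.0°; drift +12.6° → track 8.6°, groundspeed 106.0 kt
Leg 6: heading 91.9°; drift +3.7° → track 95.6°, groundspeed 139.4 kt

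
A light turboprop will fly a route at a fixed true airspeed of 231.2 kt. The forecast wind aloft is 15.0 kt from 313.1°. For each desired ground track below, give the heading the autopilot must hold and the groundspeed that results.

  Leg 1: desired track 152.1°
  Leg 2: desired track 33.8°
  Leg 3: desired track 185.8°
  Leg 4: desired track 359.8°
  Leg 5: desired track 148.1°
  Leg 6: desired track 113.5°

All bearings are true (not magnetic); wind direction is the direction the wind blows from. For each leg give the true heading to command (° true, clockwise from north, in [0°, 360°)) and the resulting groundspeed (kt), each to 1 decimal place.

Leg 1: desired track 152.1°; wind correction +1.2° → command heading 153.3°, groundspeed 245.3 kt
Leg 2: desired track 33.8°; wind correction -3.7° → command heading 30.1°, groundspeed 228.3 kt
Leg 3: desired track 185.8°; wind correction +3.0° → command heading 188.8°, groundspeed 240.0 kt
Leg 4: desired track 359.8°; wind correction -2.7° → command heading 357.1°, groundspeed 220.7 kt
Leg 5: desired track 148.1°; wind correction +1.0° → command heading 149.1°, groundspeed 245.7 kt
Leg 6: desired track 113.5°; wind correction -1.2° → command heading 112.3°, groundspeed 245.3 kt

Leg 1: heading=153.3°, groundspeed=245.3 kt
Leg 2: heading=30.1°, groundspeed=228.3 kt
Leg 3: heading=188.8°, groundspeed=240.0 kt
Leg 4: heading=357.1°, groundspeed=220.7 kt
Leg 5: heading=149.1°, groundspeed=245.7 kt
Leg 6: heading=112.3°, groundspeed=245.3 kt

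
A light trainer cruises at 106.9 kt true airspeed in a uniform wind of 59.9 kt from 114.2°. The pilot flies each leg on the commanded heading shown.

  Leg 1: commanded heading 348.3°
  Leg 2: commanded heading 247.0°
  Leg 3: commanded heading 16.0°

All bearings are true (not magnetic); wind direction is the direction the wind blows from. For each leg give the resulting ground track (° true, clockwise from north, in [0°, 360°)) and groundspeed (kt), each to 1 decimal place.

Leg 1: heading 348.3°; drift -18.9° → track 329.4°, groundspeed 150.1 kt
Leg 2: heading 247.0°; drift +16.6° → track 263.6°, groundspeed 154.0 kt
Leg 3: heading 16.0°; drift -27.2° → track 348.8°, groundspeed 129.8 kt

Leg 1: track=329.4°, groundspeed=150.1 kt
Leg 2: track=263.6°, groundspeed=154.0 kt
Leg 3: track=348.8°, groundspeed=129.8 kt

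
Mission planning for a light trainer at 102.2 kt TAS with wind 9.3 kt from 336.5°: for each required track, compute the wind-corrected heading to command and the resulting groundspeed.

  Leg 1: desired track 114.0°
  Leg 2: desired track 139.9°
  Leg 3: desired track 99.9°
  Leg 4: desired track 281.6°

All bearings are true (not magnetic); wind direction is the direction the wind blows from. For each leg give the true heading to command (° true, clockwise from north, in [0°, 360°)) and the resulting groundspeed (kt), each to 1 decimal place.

Leg 1: desired track 114.0°; wind correction -3.5° → command heading 110.5°, groundspeed 108.9 kt
Leg 2: desired track 139.9°; wind correction -1.5° → command heading 138.4°, groundspeed 111.1 kt
Leg 3: desired track 99.9°; wind correction -4.4° → command heading 95.5°, groundspeed 107.0 kt
Leg 4: desired track 281.6°; wind correction +4.3° → command heading 285.9°, groundspeed 96.6 kt

Leg 1: heading=110.5°, groundspeed=108.9 kt
Leg 2: heading=138.4°, groundspeed=111.1 kt
Leg 3: heading=95.5°, groundspeed=107.0 kt
Leg 4: heading=285.9°, groundspeed=96.6 kt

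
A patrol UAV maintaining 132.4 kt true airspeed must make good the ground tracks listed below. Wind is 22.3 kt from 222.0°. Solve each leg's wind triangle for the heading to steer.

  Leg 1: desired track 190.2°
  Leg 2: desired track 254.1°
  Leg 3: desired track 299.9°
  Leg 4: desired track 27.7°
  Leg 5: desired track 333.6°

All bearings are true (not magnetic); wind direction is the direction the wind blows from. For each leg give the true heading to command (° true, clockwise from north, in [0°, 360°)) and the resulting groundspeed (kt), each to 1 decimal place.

Leg 1: desired track 190.2°; wind correction +5.1° → command heading 195.3°, groundspeed 112.9 kt
Leg 2: desired track 254.1°; wind correction -5.1° → command heading 249.0°, groundspeed 113.0 kt
Leg 3: desired track 299.9°; wind correction -9.5° → command heading 290.4°, groundspeed 125.9 kt
Leg 4: desired track 27.7°; wind correction -2.4° → command heading 25.3°, groundspeed 153.9 kt
Leg 5: desired track 333.6°; wind correction -9.0° → command heading 324.6°, groundspeed 139.0 kt

Leg 1: heading=195.3°, groundspeed=112.9 kt
Leg 2: heading=249.0°, groundspeed=113.0 kt
Leg 3: heading=290.4°, groundspeed=125.9 kt
Leg 4: heading=25.3°, groundspeed=153.9 kt
Leg 5: heading=324.6°, groundspeed=139.0 kt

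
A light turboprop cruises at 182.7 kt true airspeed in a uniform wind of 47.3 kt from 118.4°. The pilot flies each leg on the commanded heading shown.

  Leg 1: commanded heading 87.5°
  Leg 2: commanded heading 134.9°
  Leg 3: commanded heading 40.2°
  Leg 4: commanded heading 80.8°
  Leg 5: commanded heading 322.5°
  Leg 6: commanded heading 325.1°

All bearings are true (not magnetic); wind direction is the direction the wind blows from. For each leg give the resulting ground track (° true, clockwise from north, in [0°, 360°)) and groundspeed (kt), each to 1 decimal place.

Leg 1: heading 87.5°; drift -9.7° → track 77.8°, groundspeed 144.2 kt
Leg 2: heading 134.9°; drift +5.6° → track 140.5°, groundspeed 138.0 kt
Leg 3: heading 40.2°; drift -15.0° → track 25.2°, groundspeed 179.1 kt
Leg 4: heading 80.8°; drift -11.2° → track 69.6°, groundspeed 148.1 kt
Leg 5: heading 322.5°; drift -4.9° → track 317.6°, groundspeed 226.7 kt
Leg 6: heading 325.1°; drift -5.4° → track 319.7°, groundspeed 226.0 kt

Leg 1: track=77.8°, groundspeed=144.2 kt
Leg 2: track=140.5°, groundspeed=138.0 kt
Leg 3: track=25.2°, groundspeed=179.1 kt
Leg 4: track=69.6°, groundspeed=148.1 kt
Leg 5: track=317.6°, groundspeed=226.7 kt
Leg 6: track=319.7°, groundspeed=226.0 kt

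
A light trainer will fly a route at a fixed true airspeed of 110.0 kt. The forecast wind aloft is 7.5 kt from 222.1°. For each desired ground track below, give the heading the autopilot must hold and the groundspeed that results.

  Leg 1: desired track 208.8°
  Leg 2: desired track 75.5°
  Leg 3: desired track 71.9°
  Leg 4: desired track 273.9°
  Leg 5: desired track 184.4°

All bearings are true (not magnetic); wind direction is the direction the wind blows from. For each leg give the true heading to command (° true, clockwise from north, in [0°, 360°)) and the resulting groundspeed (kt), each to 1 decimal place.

Leg 1: desired track 208.8°; wind correction +0.9° → command heading 209.7°, groundspeed 102.7 kt
Leg 2: desired track 75.5°; wind correction +2.2° → command heading 77.7°, groundspeed 116.2 kt
Leg 3: desired track 71.9°; wind correction +1.9° → command heading 73.8°, groundspeed 116.4 kt
Leg 4: desired track 273.9°; wind correction -3.1° → command heading 270.8°, groundspeed 105.2 kt
Leg 5: desired track 184.4°; wind correction +2.4° → command heading 186.8°, groundspeed 104.0 kt

Leg 1: heading=209.7°, groundspeed=102.7 kt
Leg 2: heading=77.7°, groundspeed=116.2 kt
Leg 3: heading=73.8°, groundspeed=116.4 kt
Leg 4: heading=270.8°, groundspeed=105.2 kt
Leg 5: heading=186.8°, groundspeed=104.0 kt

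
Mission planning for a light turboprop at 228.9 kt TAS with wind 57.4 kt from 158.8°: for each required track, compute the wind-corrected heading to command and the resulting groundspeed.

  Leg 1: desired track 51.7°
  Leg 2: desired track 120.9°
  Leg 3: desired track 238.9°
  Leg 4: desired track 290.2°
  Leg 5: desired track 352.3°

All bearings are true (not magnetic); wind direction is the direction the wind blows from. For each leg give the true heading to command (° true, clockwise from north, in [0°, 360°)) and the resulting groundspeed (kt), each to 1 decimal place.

Leg 1: heading=65.6°, groundspeed=239.1 kt
Leg 2: heading=129.8°, groundspeed=180.9 kt
Leg 3: heading=224.6°, groundspeed=211.9 kt
Leg 4: heading=279.4°, groundspeed=262.8 kt
Leg 5: heading=355.7°, groundspeed=284.3 kt

Leg 1: desired track 51.7°; wind correction +13.9° → command heading 65.6°, groundspeed 239.1 kt
Leg 2: desired track 120.9°; wind correction +8.9° → command heading 129.8°, groundspeed 180.9 kt
Leg 3: desired track 238.9°; wind correction -14.3° → command heading 224.6°, groundspeed 211.9 kt
Leg 4: desired track 290.2°; wind correction -10.8° → command heading 279.4°, groundspeed 262.8 kt
Leg 5: desired track 352.3°; wind correction +3.4° → command heading 355.7°, groundspeed 284.3 kt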